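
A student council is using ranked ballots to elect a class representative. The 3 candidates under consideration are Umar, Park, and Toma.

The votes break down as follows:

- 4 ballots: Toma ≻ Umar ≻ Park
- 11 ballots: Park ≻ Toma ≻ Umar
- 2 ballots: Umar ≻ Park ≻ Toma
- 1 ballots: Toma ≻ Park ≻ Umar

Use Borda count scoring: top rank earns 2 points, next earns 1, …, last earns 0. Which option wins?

Park

Borda scores:
  Umar: 4·1 + 11·0 + 2·2 + 0 = 8
  Park: 4·0 + 11·2 + 2·1 + 1 = 25
  Toma: 4·2 + 11·1 + 2·0 + 2 = 21
Park has the highest total.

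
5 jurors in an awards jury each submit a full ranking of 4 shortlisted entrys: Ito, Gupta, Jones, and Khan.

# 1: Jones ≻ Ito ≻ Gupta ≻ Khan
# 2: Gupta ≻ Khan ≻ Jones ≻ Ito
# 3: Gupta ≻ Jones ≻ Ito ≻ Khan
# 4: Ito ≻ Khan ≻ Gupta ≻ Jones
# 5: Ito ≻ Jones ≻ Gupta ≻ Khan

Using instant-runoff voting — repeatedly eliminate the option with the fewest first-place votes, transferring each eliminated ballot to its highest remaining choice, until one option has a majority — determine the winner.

Ito

Round 1: Ito 2, Gupta 2, Jones 1, Khan 0. Khan has the fewest and is eliminated.
Round 2: Ito 2, Gupta 2, Jones 1. Jones has the fewest and is eliminated.
Round 3: Ito 3, Gupta 2. Ito has a majority.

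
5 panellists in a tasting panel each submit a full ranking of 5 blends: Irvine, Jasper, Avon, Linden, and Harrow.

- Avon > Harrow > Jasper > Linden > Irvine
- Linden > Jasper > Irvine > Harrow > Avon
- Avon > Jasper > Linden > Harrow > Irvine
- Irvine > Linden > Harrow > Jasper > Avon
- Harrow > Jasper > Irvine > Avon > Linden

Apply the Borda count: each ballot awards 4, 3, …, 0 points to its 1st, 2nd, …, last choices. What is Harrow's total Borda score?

11

Borda scores:
  Irvine: 0 + 2 + 0 + 4 + 2 = 8
  Jasper: 2 + 3 + 3 + 1 + 3 = 12
  Avon: 4 + 0 + 4 + 0 + 1 = 9
  Linden: 1 + 4 + 2 + 3 + 0 = 10
  Harrow: 3 + 1 + 1 + 2 + 4 = 11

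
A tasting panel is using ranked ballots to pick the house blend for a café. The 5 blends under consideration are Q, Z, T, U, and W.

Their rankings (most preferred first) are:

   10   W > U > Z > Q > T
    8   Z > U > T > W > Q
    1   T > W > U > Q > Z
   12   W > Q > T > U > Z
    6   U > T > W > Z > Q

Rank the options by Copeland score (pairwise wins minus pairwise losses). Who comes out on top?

Pairwise results:
  Q vs Z: Z wins 24–13.
  Q vs T: Q wins 22–15.
  Q vs U: U wins 25–12.
  Q vs W: W wins 37–0.
  Z vs T: T wins 19–18.
  Z vs U: U wins 29–8.
  Z vs W: W wins 29–8.
  T vs U: U wins 24–13.
  T vs W: W wins 22–15.
  U vs W: W wins 23–14.
Copeland scores (wins − losses):
  Q: 1 − 3 = -2
  Z: 1 − 3 = -2
  T: 1 − 3 = -2
  U: 3 − 1 = 2
  W: 4 − 0 = 4
W has the best Copeland score.

W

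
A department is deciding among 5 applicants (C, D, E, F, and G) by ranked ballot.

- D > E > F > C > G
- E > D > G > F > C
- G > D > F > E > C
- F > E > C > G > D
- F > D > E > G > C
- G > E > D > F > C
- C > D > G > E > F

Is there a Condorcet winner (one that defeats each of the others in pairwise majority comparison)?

Head-to-head results (7 voters total):
C vs D: D wins 5–2.
C vs E: E wins 6–1.
C vs F: F wins 6–1.
C vs G: G wins 4–3.
D vs E: D wins 4–3.
D vs F: D wins 5–2.
D vs G: D wins 4–3.
E vs F: E wins 4–3.
E vs G: E wins 4–3.
F vs G: G wins 4–3.
D beats each rival — C (5–2), E (4–3), F (5–2), G (4–3) — so D is the Condorcet winner.

Yes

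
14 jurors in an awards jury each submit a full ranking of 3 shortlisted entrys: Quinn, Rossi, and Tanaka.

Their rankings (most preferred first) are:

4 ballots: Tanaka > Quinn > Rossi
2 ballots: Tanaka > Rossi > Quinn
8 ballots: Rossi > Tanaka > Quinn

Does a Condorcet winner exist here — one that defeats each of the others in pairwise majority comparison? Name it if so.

Head-to-head results (14 voters total):
Quinn vs Rossi: Rossi wins 10–4.
Quinn vs Tanaka: Tanaka wins 14–0.
Rossi vs Tanaka: Rossi wins 8–6.
Rossi beats each rival — Quinn (10–4), Tanaka (8–6) — so Rossi is the Condorcet winner.

Rossi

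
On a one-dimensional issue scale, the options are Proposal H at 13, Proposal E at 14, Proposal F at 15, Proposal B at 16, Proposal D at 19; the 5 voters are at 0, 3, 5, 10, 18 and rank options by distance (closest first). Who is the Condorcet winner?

Proposal H

With single-peaked preferences on a line, the Condorcet winner is the candidate closest to the median voter.
The median voter (position 5) is closest to Proposal H at 13.
Check: Proposal H vs Proposal E — voters closer to Proposal H: 4 of 5.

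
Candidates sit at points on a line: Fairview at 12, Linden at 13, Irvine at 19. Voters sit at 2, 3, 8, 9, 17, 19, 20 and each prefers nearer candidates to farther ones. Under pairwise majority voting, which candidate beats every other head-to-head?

With single-peaked preferences on a line, the Condorcet winner is the candidate closest to the median voter.
The median voter (position 9) is closest to Fairview at 12.
Check: Fairview vs Irvine — voters closer to Fairview: 4 of 7.

Fairview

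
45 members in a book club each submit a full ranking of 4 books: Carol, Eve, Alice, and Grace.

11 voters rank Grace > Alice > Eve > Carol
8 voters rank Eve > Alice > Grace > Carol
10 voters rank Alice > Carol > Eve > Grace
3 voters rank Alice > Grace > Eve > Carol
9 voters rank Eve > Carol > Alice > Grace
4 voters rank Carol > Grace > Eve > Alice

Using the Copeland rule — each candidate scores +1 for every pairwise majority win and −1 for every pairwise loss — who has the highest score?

Alice

Pairwise results:
  Carol vs Eve: Eve wins 31–14.
  Carol vs Alice: Alice wins 32–13.
  Carol vs Grace: Carol wins 23–22.
  Eve vs Alice: Alice wins 24–21.
  Eve vs Grace: Eve wins 27–18.
  Alice vs Grace: Alice wins 30–15.
Copeland scores (wins − losses):
  Carol: 1 − 2 = -1
  Eve: 2 − 1 = 1
  Alice: 3 − 0 = 3
  Grace: 0 − 3 = -3
Alice has the best Copeland score.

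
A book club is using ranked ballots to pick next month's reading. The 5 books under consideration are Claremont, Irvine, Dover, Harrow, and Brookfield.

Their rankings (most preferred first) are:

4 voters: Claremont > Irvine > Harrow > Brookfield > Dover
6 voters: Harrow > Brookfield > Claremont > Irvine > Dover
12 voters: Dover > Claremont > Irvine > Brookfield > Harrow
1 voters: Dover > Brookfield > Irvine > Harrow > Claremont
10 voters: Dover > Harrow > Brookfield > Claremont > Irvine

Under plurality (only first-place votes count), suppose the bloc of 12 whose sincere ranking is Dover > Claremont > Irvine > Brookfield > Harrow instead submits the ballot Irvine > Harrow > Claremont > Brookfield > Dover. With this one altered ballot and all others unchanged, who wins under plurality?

First-place totals with the altered ballot: Claremont 4, Irvine 12, Dover 11, Harrow 6, Brookfield 0.
The switch changes the winner from Dover to Irvine.

Irvine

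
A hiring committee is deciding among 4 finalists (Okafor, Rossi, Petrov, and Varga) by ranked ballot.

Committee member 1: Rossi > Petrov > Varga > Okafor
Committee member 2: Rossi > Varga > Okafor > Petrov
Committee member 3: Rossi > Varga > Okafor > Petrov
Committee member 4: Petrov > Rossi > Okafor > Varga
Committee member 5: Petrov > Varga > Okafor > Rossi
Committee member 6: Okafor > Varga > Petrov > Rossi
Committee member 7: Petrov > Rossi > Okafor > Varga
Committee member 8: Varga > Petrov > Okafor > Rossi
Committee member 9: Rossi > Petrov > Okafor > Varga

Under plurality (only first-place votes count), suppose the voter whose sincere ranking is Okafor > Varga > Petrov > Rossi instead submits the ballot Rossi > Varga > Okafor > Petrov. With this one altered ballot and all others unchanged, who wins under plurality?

First-place totals with the altered ballot: Okafor 0, Rossi 5, Petrov 3, Varga 1.
The winner is unchanged: still Rossi.

Rossi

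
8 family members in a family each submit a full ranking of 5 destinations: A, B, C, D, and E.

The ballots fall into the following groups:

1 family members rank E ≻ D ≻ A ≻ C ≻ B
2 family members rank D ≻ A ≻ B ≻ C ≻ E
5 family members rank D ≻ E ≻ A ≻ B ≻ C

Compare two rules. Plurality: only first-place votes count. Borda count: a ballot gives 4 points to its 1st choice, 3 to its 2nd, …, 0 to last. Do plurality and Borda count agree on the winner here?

Yes

Plurality first-place counts: A 0, B 0, C 0, D 7, E 1 → D.
Borda totals: A 18, B 9, C 3, D 31, E 19 → D.
The two rules agree on D.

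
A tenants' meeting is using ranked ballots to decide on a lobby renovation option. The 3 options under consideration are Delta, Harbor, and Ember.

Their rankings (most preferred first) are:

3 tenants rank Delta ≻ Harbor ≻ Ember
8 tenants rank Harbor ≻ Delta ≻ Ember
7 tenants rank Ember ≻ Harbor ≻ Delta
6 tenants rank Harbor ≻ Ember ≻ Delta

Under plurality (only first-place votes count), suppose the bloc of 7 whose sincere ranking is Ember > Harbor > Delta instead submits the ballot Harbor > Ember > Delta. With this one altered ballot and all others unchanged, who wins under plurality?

Harbor

First-place totals with the altered ballot: Delta 3, Harbor 21, Ember 0.
The winner is unchanged: still Harbor.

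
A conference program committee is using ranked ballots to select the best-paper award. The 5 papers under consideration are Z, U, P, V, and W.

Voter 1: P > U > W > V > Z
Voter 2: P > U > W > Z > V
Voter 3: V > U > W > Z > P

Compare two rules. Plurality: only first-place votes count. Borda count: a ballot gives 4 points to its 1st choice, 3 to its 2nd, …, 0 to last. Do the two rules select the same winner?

No

Plurality first-place counts: Z 0, U 0, P 2, V 1, W 0 → P.
Borda totals: Z 2, U 9, P 8, V 5, W 6 → U.
The two rules disagree: plurality picks P, Borda picks U.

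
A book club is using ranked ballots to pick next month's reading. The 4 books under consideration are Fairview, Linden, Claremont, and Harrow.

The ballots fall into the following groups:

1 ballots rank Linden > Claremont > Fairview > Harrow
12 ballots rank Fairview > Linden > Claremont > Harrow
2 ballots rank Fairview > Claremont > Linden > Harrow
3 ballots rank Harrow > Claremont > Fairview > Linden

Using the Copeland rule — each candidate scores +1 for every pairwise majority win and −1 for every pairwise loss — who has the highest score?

Pairwise results:
  Fairview vs Linden: Fairview wins 17–1.
  Fairview vs Claremont: Fairview wins 14–4.
  Fairview vs Harrow: Fairview wins 15–3.
  Linden vs Claremont: Linden wins 13–5.
  Linden vs Harrow: Linden wins 15–3.
  Claremont vs Harrow: Claremont wins 15–3.
Copeland scores (wins − losses):
  Fairview: 3 − 0 = 3
  Linden: 2 − 1 = 1
  Claremont: 1 − 2 = -1
  Harrow: 0 − 3 = -3
Fairview has the best Copeland score.

Fairview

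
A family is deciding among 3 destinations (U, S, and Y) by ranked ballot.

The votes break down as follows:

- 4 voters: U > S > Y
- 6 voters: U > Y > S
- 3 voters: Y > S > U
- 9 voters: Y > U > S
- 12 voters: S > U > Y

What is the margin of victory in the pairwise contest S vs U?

4

Ballots ranking S above U: 3+12 = 15.
Ballots ranking U above S: 4+6+9 = 19.
U wins 19–15, a margin of 4.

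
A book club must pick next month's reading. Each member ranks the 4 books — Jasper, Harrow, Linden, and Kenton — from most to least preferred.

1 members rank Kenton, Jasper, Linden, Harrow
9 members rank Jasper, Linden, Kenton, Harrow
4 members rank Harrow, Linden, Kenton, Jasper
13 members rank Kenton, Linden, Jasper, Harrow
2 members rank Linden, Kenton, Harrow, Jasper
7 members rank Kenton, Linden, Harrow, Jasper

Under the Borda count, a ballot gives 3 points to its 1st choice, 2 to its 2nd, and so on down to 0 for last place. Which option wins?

Borda scores:
  Jasper: 2 + 9·3 + 4·0 + 13·1 + 2·0 + 7·0 = 42
  Harrow: 0 + 9·0 + 4·3 + 13·0 + 2·1 + 7·1 = 21
  Linden: 1 + 9·2 + 4·2 + 13·2 + 2·3 + 7·2 = 73
  Kenton: 3 + 9·1 + 4·1 + 13·3 + 2·2 + 7·3 = 80
Kenton has the highest total.

Kenton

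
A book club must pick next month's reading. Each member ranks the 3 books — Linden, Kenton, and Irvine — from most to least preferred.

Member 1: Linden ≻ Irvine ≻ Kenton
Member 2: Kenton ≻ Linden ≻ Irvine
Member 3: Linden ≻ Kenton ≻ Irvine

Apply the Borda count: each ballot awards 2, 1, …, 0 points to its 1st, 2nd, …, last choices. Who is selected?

Borda scores:
  Linden: 2 + 1 + 2 = 5
  Kenton: 0 + 2 + 1 = 3
  Irvine: 1 + 0 + 0 = 1
Linden has the highest total.

Linden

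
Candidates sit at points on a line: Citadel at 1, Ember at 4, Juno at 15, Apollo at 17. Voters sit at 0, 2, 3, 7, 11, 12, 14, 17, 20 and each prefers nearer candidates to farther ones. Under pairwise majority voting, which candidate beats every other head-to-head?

With single-peaked preferences on a line, the Condorcet winner is the candidate closest to the median voter.
The median voter (position 11) is closest to Juno at 15.
Check: Juno vs Ember — voters closer to Juno: 5 of 9.

Juno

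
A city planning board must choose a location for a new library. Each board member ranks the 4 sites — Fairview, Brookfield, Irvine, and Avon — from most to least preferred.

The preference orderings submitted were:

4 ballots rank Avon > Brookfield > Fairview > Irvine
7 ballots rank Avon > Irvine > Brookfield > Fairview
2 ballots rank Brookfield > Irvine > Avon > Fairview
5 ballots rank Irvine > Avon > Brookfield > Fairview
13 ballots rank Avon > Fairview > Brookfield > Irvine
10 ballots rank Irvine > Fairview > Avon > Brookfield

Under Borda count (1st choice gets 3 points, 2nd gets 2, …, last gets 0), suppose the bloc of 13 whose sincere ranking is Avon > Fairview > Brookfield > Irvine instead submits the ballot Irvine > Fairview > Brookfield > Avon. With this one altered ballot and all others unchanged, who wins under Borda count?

Irvine

Borda totals with the altered ballot: Fairview 50, Brookfield 39, Irvine 102, Avon 55.
The switch changes the winner from Avon to Irvine.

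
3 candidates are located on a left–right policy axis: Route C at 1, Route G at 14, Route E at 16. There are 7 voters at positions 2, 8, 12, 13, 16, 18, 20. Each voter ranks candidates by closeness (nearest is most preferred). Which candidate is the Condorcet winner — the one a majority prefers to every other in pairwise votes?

Route G

With single-peaked preferences on a line, the Condorcet winner is the candidate closest to the median voter.
The median voter (position 13) is closest to Route G at 14.
Check: Route G vs Route C — voters closer to Route G: 6 of 7.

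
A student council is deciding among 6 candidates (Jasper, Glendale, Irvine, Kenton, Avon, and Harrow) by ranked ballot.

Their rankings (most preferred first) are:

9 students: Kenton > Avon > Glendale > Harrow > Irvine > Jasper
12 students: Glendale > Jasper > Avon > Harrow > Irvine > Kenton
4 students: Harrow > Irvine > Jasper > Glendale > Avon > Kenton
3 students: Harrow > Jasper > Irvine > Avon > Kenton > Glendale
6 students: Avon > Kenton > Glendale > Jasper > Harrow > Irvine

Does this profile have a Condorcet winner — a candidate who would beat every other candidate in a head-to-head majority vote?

Head-to-head results (34 voters total):
Jasper vs Glendale: Glendale wins 27–7.
Jasper vs Irvine: Jasper wins 21–13.
Jasper vs Kenton: Jasper wins 19–15.
Jasper vs Avon: Jasper wins 19–15.
Jasper vs Harrow: Jasper wins 18–16.
Glendale vs Irvine: Glendale wins 27–7.
Glendale vs Kenton: Kenton wins 18–16.
Glendale vs Avon: Avon wins 18–16.
Glendale vs Harrow: Glendale wins 27–7.
Irvine vs Kenton: Irvine wins 19–15.
Irvine vs Avon: Avon wins 27–7.
Irvine vs Harrow: Harrow wins 34–0.
Kenton vs Avon: Avon wins 25–9.
Kenton vs Harrow: Harrow wins 19–15.
Avon vs Harrow: Avon wins 27–7.
No candidate beats all others: Jasper beats Kenton beats Glendale beats Jasper, a majority cycle.

No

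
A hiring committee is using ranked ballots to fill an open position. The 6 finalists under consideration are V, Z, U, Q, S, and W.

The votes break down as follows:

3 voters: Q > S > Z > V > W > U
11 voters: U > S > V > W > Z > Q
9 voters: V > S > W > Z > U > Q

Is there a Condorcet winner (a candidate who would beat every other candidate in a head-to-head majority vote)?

Yes

Head-to-head results (23 voters total):
V vs Z: V wins 20–3.
V vs U: V wins 12–11.
V vs Q: V wins 20–3.
V vs S: S wins 14–9.
V vs W: V wins 23–0.
Z vs U: Z wins 12–11.
Z vs Q: Z wins 20–3.
Z vs S: S wins 23–0.
Z vs W: W wins 20–3.
U vs Q: U wins 20–3.
U vs S: S wins 12–11.
U vs W: W wins 12–11.
Q vs S: S wins 20–3.
Q vs W: W wins 20–3.
S vs W: S wins 23–0.
S beats each rival — V (14–9), Z (23–0), U (12–11), Q (20–3), W (23–0) — so S is the Condorcet winner.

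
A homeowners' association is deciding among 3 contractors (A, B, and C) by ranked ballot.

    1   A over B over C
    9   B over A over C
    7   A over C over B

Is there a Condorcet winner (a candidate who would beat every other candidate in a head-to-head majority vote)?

Head-to-head results (17 voters total):
A vs B: B wins 9–8.
A vs C: A wins 17–0.
B vs C: B wins 10–7.
B beats each rival — A (9–8), C (10–7) — so B is the Condorcet winner.

Yes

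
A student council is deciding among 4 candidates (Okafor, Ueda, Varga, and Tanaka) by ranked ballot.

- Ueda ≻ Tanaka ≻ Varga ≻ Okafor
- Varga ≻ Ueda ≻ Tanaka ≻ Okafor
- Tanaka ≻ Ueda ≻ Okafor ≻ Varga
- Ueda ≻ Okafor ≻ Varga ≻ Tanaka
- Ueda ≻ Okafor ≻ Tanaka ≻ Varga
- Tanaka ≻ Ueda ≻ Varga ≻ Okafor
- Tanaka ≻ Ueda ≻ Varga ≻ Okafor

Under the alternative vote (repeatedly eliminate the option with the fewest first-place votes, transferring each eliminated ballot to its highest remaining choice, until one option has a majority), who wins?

Round 1: Ueda 3, Tanaka 3, Varga 1, Okafor 0. Okafor has the fewest and is eliminated.
Round 2: Ueda 3, Tanaka 3, Varga 1. Varga has the fewest and is eliminated.
Round 3: Ueda 4, Tanaka 3. Ueda has a majority.

Ueda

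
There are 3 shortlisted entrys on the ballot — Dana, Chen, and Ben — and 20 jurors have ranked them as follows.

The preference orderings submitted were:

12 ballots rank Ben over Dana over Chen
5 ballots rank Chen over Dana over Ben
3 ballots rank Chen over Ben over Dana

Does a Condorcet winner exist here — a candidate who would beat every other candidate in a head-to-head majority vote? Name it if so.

Head-to-head results (20 voters total):
Dana vs Chen: Dana wins 12–8.
Dana vs Ben: Ben wins 15–5.
Chen vs Ben: Ben wins 12–8.
Ben beats each rival — Dana (15–5), Chen (12–8) — so Ben is the Condorcet winner.

Ben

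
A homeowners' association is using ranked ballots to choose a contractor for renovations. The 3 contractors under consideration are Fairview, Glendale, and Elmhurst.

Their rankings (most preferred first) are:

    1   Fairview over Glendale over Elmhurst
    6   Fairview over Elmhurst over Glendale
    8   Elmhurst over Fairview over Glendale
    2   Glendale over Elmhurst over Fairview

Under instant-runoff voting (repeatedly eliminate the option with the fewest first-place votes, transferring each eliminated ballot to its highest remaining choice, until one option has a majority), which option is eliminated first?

Glendale

Round 1: Elmhurst 8, Fairview 7, Glendale 2. Glendale has the fewest and is eliminated.
Round 2: Elmhurst 10, Fairview 7. Elmhurst has a majority.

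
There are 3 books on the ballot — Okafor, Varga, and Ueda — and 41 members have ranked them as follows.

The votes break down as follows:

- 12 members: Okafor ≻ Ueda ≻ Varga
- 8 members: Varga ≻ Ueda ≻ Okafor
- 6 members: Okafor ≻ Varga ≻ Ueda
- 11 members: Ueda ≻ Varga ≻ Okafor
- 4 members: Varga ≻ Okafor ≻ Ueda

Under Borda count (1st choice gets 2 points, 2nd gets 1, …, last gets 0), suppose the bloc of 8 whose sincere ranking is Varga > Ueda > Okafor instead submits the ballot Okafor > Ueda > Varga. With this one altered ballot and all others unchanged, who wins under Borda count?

Okafor

Borda totals with the altered ballot: Okafor 56, Varga 25, Ueda 42.
The switch changes the winner from Ueda to Okafor.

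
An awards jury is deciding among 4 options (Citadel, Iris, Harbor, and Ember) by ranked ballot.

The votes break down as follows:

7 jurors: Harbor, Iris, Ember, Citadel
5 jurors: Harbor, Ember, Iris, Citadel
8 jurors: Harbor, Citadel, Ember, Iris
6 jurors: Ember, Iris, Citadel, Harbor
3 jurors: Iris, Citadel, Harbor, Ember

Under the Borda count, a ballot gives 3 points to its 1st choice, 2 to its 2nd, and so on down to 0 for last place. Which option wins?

Borda scores:
  Citadel: 7·0 + 5·0 + 8·2 + 6·1 + 3·2 = 28
  Iris: 7·2 + 5·1 + 8·0 + 6·2 + 3·3 = 40
  Harbor: 7·3 + 5·3 + 8·3 + 6·0 + 3·1 = 63
  Ember: 7·1 + 5·2 + 8·1 + 6·3 + 3·0 = 43
Harbor has the highest total.

Harbor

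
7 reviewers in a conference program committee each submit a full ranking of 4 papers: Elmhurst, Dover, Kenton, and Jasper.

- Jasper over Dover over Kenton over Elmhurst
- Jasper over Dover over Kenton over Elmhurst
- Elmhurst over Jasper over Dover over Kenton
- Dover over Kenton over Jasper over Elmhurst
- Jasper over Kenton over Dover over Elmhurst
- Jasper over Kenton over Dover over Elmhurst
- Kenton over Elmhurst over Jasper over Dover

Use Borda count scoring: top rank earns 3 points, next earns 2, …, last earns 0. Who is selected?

Jasper

Borda scores:
  Elmhurst: 0 + 0 + 3 + 0 + 0 + 0 + 2 = 5
  Dover: 2 + 2 + 1 + 3 + 1 + 1 + 0 = 10
  Kenton: 1 + 1 + 0 + 2 + 2 + 2 + 3 = 11
  Jasper: 3 + 3 + 2 + 1 + 3 + 3 + 1 = 16
Jasper has the highest total.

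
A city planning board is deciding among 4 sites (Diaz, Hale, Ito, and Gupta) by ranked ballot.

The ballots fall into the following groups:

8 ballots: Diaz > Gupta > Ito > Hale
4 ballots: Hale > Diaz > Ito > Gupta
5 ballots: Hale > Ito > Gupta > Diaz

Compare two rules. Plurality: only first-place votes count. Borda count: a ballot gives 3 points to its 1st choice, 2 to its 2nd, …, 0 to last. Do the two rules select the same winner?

Plurality first-place counts: Diaz 8, Hale 9, Ito 0, Gupta 0 → Hale.
Borda totals: Diaz 32, Hale 27, Ito 22, Gupta 21 → Diaz.
The two rules disagree: plurality picks Hale, Borda picks Diaz.

No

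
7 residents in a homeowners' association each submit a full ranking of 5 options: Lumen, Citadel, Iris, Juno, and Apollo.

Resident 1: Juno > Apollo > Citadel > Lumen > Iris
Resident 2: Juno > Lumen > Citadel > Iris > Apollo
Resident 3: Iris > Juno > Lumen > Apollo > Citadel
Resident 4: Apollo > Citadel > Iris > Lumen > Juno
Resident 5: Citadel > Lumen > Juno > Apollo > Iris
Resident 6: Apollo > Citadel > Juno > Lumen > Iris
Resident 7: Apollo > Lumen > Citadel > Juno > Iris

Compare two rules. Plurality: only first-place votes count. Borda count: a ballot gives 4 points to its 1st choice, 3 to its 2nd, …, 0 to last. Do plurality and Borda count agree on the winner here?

Plurality first-place counts: Lumen 0, Citadel 1, Iris 1, Juno 2, Apollo 3 → Apollo.
Borda totals: Lumen 14, Citadel 16, Iris 7, Juno 16, Apollo 17 → Apollo.
The two rules agree on Apollo.

Yes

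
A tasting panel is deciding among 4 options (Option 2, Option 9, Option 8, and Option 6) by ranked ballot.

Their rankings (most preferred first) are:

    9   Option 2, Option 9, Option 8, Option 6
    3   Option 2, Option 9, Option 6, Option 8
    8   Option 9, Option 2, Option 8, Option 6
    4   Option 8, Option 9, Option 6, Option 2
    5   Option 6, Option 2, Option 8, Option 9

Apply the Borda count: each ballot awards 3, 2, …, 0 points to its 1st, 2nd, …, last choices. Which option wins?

Borda scores:
  Option 2: 9·3 + 3·3 + 8·2 + 4·0 + 5·2 = 62
  Option 9: 9·2 + 3·2 + 8·3 + 4·2 + 5·0 = 56
  Option 8: 9·1 + 3·0 + 8·1 + 4·3 + 5·1 = 34
  Option 6: 9·0 + 3·1 + 8·0 + 4·1 + 5·3 = 22
Option 2 has the highest total.

Option 2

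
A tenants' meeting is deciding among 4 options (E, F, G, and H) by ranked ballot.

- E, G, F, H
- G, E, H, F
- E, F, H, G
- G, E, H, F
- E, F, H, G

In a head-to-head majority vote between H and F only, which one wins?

Ballots ranking H above F: 2.
Ballots ranking F above H: 3.
F wins the head-to-head, 3–2.

F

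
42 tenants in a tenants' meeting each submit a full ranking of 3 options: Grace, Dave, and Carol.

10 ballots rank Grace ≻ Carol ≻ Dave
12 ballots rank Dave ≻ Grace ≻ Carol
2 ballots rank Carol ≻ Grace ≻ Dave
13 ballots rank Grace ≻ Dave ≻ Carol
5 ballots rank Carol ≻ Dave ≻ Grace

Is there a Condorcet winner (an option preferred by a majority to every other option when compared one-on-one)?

Head-to-head results (42 voters total):
Grace vs Dave: Grace wins 25–17.
Grace vs Carol: Grace wins 35–7.
Dave vs Carol: Dave wins 25–17.
Grace beats each rival — Dave (25–17), Carol (35–7) — so Grace is the Condorcet winner.

Yes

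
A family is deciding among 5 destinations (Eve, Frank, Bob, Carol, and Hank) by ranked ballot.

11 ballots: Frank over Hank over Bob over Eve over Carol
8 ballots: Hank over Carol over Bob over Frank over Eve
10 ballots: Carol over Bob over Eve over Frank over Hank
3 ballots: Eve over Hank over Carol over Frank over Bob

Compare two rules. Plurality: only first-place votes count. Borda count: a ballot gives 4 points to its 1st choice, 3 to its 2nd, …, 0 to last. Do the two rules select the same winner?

Plurality first-place counts: Eve 3, Frank 11, Bob 0, Carol 10, Hank 8 → Frank.
Borda totals: Eve 43, Frank 65, Bob 68, Carol 70, Hank 74 → Hank.
The two rules disagree: plurality picks Frank, Borda picks Hank.

No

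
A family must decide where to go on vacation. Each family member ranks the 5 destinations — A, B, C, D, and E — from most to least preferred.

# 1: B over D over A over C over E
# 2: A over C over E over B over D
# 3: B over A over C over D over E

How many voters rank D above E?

Ballots ranking D above E: 2.
Ballots ranking E above D: 1.
So 2 of 3 voters prefer D to E.

2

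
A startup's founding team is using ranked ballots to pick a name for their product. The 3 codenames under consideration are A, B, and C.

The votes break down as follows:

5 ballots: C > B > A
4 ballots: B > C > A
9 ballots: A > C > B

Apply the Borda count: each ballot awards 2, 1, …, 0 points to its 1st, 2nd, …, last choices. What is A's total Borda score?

18

Borda scores:
  A: 5·0 + 4·0 + 9·2 = 18
  B: 5·1 + 4·2 + 9·0 = 13
  C: 5·2 + 4·1 + 9·1 = 23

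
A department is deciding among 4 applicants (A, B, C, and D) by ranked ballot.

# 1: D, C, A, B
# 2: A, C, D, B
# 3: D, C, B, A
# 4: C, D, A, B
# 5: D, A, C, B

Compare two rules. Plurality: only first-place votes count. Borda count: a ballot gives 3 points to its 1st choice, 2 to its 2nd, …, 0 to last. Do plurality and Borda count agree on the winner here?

Yes

Plurality first-place counts: A 1, B 0, C 1, D 3 → D.
Borda totals: A 7, B 1, C 10, D 12 → D.
The two rules agree on D.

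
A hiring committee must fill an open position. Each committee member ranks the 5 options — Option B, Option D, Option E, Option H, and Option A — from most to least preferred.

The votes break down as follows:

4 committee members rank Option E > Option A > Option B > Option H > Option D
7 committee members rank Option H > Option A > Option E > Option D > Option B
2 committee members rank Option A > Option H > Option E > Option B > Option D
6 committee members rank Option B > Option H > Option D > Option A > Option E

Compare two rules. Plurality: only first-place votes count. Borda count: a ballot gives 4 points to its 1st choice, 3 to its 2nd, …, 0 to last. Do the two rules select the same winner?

Yes

Plurality first-place counts: Option B 6, Option D 0, Option E 4, Option H 7, Option A 2 → Option H.
Borda totals: Option B 34, Option D 19, Option E 34, Option H 56, Option A 47 → Option H.
The two rules agree on Option H.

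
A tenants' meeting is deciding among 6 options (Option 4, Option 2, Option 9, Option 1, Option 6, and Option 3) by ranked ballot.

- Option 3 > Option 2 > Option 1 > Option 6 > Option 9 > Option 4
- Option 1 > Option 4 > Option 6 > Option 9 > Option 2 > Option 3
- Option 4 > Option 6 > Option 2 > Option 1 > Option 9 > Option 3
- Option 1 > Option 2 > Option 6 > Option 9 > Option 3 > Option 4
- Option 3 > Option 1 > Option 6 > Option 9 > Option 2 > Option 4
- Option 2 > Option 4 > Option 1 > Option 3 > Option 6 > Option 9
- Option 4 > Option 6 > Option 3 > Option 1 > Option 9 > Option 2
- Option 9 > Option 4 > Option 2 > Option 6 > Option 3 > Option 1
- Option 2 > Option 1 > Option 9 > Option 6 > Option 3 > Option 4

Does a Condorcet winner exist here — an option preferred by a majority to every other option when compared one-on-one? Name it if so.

Option 2

Head-to-head results (9 voters total):
Option 4 vs Option 2: Option 2 wins 5–4.
Option 4 vs Option 9: Option 9 wins 5–4.
Option 4 vs Option 1: Option 1 wins 5–4.
Option 4 vs Option 6: Option 4 wins 5–4.
Option 4 vs Option 3: Option 4 wins 5–4.
Option 2 vs Option 9: Option 2 wins 5–4.
Option 2 vs Option 1: Option 2 wins 5–4.
Option 2 vs Option 6: Option 2 wins 5–4.
Option 2 vs Option 3: Option 2 wins 6–3.
Option 9 vs Option 1: Option 1 wins 8–1.
Option 9 vs Option 6: Option 6 wins 7–2.
Option 9 vs Option 3: Option 9 wins 5–4.
Option 1 vs Option 6: Option 1 wins 6–3.
Option 1 vs Option 3: Option 1 wins 5–4.
Option 6 vs Option 3: Option 6 wins 6–3.
Option 2 beats each rival — Option 4 (5–4), Option 9 (5–4), Option 1 (5–4), Option 6 (5–4), Option 3 (6–3) — so Option 2 is the Condorcet winner.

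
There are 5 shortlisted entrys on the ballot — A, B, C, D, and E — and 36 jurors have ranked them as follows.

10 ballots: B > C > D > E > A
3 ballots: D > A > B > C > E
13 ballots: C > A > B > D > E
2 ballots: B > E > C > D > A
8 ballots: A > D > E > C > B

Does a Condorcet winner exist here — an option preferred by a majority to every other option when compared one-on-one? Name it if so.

Head-to-head results (36 voters total):
A vs B: A wins 24–12.
A vs C: C wins 25–11.
A vs D: A wins 21–15.
A vs E: A wins 24–12.
B vs C: C wins 21–15.
B vs D: B wins 25–11.
B vs E: B wins 28–8.
C vs D: C wins 25–11.
C vs E: C wins 26–10.
D vs E: D wins 34–2.
C beats each rival — A (25–11), B (21–15), D (25–11), E (26–10) — so C is the Condorcet winner.

C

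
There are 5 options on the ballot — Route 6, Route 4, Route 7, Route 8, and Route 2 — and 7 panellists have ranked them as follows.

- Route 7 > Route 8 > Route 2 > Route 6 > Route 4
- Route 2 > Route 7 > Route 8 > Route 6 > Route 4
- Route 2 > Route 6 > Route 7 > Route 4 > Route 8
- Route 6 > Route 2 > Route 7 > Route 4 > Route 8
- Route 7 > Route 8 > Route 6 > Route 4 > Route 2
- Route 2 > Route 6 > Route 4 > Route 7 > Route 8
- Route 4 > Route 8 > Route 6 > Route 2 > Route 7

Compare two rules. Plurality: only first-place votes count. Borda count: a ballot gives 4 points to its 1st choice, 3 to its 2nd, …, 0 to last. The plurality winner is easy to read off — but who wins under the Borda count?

Plurality first-place counts: Route 6 1, Route 4 1, Route 7 2, Route 8 0, Route 2 3 → Route 2.
Borda totals: Route 6 16, Route 4 9, Route 7 16, Route 8 11, Route 2 18 → Route 2.

Route 2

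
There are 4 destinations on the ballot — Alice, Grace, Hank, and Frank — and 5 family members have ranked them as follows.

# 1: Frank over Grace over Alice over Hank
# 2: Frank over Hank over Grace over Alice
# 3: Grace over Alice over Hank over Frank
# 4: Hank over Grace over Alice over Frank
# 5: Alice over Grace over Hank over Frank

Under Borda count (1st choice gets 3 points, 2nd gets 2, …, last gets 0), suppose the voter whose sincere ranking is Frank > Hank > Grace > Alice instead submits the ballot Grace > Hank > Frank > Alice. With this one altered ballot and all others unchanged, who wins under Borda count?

Grace

Borda totals with the altered ballot: Alice 7, Grace 12, Hank 7, Frank 4.
The winner is unchanged: still Grace.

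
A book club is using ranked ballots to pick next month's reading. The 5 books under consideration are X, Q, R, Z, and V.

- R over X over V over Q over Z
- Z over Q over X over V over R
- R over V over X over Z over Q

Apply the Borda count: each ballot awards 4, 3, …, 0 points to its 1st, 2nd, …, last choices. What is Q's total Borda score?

4

Borda scores:
  X: 3 + 2 + 2 = 7
  Q: 1 + 3 + 0 = 4
  R: 4 + 0 + 4 = 8
  Z: 0 + 4 + 1 = 5
  V: 2 + 1 + 3 = 6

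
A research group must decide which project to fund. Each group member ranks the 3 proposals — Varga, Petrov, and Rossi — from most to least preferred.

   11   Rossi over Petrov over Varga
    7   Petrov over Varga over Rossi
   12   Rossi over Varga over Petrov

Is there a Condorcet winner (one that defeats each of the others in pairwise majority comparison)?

Yes

Head-to-head results (30 voters total):
Varga vs Petrov: Petrov wins 18–12.
Varga vs Rossi: Rossi wins 23–7.
Petrov vs Rossi: Rossi wins 23–7.
Rossi beats each rival — Varga (23–7), Petrov (23–7) — so Rossi is the Condorcet winner.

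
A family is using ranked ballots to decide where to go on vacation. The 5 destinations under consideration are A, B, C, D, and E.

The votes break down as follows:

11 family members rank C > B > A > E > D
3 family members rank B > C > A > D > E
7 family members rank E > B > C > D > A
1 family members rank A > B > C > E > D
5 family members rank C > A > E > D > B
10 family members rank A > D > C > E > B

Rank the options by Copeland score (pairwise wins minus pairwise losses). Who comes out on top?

C

Pairwise results:
  A vs B: B wins 21–16.
  A vs C: C wins 26–11.
  A vs D: A wins 30–7.
  A vs E: A wins 30–7.
  B vs C: C wins 26–11.
  B vs D: B wins 22–15.
  B vs E: E wins 22–15.
  C vs D: C wins 27–10.
  C vs E: C wins 30–7.
  D vs E: E wins 24–13.
Copeland scores (wins − losses):
  A: 2 − 2 = 0
  B: 2 − 2 = 0
  C: 4 − 0 = 4
  D: 0 − 4 = -4
  E: 2 − 2 = 0
C has the best Copeland score.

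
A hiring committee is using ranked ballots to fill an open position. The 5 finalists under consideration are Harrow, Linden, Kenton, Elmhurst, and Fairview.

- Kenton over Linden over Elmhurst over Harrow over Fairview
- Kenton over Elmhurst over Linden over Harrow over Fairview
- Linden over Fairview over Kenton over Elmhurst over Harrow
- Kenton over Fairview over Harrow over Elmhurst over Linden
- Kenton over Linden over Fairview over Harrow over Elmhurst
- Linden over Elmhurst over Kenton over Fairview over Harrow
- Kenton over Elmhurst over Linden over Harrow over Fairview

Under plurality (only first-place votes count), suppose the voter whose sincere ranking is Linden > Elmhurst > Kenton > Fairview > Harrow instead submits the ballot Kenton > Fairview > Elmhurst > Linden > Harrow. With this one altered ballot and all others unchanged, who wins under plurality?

First-place totals with the altered ballot: Harrow 0, Linden 1, Kenton 6, Elmhurst 0, Fairview 0.
The winner is unchanged: still Kenton.

Kenton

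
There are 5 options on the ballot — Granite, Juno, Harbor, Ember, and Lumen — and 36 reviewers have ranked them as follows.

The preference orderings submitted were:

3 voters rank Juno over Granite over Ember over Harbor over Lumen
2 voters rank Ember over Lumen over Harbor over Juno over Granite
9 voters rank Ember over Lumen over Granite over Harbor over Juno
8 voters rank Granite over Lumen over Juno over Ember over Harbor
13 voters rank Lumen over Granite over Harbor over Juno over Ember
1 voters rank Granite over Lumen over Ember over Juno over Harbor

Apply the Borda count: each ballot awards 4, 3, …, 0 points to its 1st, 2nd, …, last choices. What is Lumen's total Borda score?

Borda scores:
  Granite: 3·3 + 2·0 + 9·2 + 8·4 + 13·3 + 4 = 102
  Juno: 3·4 + 2·1 + 9·0 + 8·2 + 13·1 + 1 = 44
  Harbor: 3·1 + 2·2 + 9·1 + 8·0 + 13·2 + 0 = 42
  Ember: 3·2 + 2·4 + 9·4 + 8·1 + 13·0 + 2 = 60
  Lumen: 3·0 + 2·3 + 9·3 + 8·3 + 13·4 + 3 = 112

112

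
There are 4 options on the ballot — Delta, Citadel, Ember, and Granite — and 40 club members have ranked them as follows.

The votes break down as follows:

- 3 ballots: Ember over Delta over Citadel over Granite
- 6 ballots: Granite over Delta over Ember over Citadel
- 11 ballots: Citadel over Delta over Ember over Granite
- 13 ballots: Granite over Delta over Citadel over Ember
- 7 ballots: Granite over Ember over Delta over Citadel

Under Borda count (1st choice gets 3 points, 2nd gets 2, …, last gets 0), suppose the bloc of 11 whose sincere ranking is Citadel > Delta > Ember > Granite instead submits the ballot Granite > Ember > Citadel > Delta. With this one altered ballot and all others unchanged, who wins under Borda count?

Borda totals with the altered ballot: Delta 51, Citadel 27, Ember 51, Granite 111.
The winner is unchanged: still Granite.

Granite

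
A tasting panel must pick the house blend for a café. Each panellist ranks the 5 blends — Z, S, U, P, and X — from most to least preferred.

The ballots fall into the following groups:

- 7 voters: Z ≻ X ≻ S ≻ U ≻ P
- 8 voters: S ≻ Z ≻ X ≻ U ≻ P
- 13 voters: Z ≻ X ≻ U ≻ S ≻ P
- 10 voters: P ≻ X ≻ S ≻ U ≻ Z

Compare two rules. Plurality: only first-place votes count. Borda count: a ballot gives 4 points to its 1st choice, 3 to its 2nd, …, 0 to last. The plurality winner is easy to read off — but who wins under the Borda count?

X

Plurality first-place counts: Z 20, S 8, U 0, P 10, X 0 → Z.
Borda totals: Z 104, S 79, U 51, P 40, X 106 → X.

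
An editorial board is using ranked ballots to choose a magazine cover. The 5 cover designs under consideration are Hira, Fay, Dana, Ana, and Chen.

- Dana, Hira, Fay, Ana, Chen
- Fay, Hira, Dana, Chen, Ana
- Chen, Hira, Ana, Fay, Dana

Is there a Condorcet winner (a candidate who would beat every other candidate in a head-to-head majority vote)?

Head-to-head results (3 voters total):
Hira vs Fay: Hira wins 2–1.
Hira vs Dana: Hira wins 2–1.
Hira vs Ana: Hira wins 3–0.
Hira vs Chen: Hira wins 2–1.
Fay vs Dana: Fay wins 2–1.
Fay vs Ana: Fay wins 2–1.
Fay vs Chen: Fay wins 2–1.
Dana vs Ana: Dana wins 2–1.
Dana vs Chen: Dana wins 2–1.
Ana vs Chen: Chen wins 2–1.
Hira beats each rival — Fay (2–1), Dana (2–1), Ana (3–0), Chen (2–1) — so Hira is the Condorcet winner.

Yes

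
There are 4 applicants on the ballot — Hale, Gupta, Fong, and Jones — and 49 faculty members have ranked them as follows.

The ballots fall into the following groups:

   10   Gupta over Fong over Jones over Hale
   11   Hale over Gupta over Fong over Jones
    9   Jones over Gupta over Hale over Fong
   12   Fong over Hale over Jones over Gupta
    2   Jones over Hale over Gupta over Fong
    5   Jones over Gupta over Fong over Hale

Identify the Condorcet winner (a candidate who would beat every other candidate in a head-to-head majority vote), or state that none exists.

There is no Condorcet winner

Head-to-head results (49 voters total):
Hale vs Gupta: Hale wins 25–24.
Hale vs Fong: Fong wins 27–22.
Hale vs Jones: Jones wins 26–23.
Gupta vs Fong: Gupta wins 37–12.
Gupta vs Jones: Jones wins 28–21.
Fong vs Jones: Fong wins 33–16.
No candidate beats all others: Hale beats Gupta beats Fong beats Hale, a majority cycle.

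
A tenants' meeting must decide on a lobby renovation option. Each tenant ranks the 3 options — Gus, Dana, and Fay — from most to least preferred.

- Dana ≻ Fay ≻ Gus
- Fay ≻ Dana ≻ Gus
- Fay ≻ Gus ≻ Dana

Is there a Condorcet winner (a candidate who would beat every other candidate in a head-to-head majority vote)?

Head-to-head results (3 voters total):
Gus vs Dana: Dana wins 2–1.
Gus vs Fay: Fay wins 3–0.
Dana vs Fay: Fay wins 2–1.
Fay beats each rival — Gus (3–0), Dana (2–1) — so Fay is the Condorcet winner.

Yes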